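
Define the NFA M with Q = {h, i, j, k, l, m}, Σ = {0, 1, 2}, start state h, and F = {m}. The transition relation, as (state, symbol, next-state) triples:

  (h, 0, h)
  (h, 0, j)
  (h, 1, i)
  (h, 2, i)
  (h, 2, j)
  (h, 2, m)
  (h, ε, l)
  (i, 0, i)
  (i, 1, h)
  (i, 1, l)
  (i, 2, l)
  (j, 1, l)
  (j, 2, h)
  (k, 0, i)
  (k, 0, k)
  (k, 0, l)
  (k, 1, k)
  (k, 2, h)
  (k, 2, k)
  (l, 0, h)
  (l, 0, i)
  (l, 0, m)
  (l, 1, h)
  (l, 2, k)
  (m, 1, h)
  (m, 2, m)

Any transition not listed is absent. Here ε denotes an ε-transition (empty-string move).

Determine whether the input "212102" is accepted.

Yes

Start: ε-closure({h}) = {h, l}.
Read '2': h→{i, j, m}, l→{k}; now {i, j, k, m}.
Read '1': i→{h, l}, j→{l}, k→{k}, m→{h}; now {h, k, l}.
Read '2': h→{i, j, m}, k→{h, k}, l→{k}; union {h, i, j, k, m}; ε-closure = {h, i, j, k, l, m}.
Read '1': h→{i}, i→{h, l}, j→{l}, k→{k}, l→{h}, m→{h}; now {h, i, k, l}.
Read '0': h→{h, j}, i→{i}, k→{i, k, l}, l→{h, i, m}; now {h, i, j, k, l, m}.
Read '2': h→{i, j, m}, i→{l}, j→{h}, k→{h, k}, l→{k}, m→{m}; now {h, i, j, k, l, m}.
The final set {h, i, j, k, l, m} contains the accepting state m.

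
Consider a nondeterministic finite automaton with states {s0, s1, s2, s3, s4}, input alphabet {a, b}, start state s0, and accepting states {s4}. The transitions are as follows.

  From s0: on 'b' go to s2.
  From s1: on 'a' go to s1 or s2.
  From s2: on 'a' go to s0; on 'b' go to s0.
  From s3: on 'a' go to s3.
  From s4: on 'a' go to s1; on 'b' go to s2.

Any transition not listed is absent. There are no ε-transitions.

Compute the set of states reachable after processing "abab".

∅

Start in {s0}.
Read 'a': {s0} → ∅.
The set is empty and remains empty for the remaining 3 symbols.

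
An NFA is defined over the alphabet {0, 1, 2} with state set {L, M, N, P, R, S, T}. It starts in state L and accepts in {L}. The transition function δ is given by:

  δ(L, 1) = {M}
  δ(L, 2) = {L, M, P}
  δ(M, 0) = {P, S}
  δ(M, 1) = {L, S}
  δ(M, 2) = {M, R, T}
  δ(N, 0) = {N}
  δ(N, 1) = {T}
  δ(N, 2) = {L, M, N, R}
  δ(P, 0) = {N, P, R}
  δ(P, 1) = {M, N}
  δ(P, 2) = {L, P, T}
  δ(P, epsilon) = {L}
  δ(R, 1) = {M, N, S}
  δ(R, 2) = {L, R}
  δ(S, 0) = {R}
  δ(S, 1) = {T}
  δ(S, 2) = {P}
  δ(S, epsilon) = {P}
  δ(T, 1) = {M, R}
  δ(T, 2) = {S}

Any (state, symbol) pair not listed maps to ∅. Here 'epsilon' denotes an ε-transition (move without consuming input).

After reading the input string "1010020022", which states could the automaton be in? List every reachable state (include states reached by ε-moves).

Start in {L}.
Read '1': L→{M}; now {M}.
Read '0': M→{P, S}; union {P, S}; ε-closure = {L, P, S}.
Read '1': L→{M}, P→{M, N}, S→{T}; now {M, N, T}.
Read '0': M→{P, S}, N→{N}, T→∅; union {N, P, S}; ε-closure = {L, N, P, S}.
Read '0': L→∅, N→{N}, P→{N, P, R}, S→{R}; union {N, P, R}; ε-closure = {L, N, P, R}.
Read '2': L→{L, M, P}, N→{L, M, N, R}, P→{L, P, T}, R→{L, R}; now {L, M, N, P, R, T}.
Read '0': L→∅, M→{P, S}, N→{N}, P→{N, P, R}, R→∅, T→∅; union {N, P, R, S}; ε-closure = {L, N, P, R, S}.
Read '0': L→∅, N→{N}, P→{N, P, R}, R→∅, S→{R}; union {N, P, R}; ε-closure = {L, N, P, R}.
Read '2': L→{L, M, P}, N→{L, M, N, R}, P→{L, P, T}, R→{L, R}; now {L, M, N, P, R, T}.
Read '2': L→{L, M, P}, M→{M, R, T}, N→{L, M, N, R}, P→{L, P, T}, R→{L, R}, T→{S}; now {L, M, N, P, R, S, T}.

{L, M, N, P, R, S, T}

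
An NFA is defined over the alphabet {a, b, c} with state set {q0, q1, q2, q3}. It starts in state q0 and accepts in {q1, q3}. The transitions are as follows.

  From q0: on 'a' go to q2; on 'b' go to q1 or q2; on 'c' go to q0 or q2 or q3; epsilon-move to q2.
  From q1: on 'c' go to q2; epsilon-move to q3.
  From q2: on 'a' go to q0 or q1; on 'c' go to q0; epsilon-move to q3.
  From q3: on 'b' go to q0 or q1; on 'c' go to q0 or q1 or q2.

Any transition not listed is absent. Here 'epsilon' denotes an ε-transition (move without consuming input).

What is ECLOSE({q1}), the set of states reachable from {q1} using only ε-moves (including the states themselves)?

{q1, q3}

Begin with {q1}.
ε-move q1 → q3; add q3.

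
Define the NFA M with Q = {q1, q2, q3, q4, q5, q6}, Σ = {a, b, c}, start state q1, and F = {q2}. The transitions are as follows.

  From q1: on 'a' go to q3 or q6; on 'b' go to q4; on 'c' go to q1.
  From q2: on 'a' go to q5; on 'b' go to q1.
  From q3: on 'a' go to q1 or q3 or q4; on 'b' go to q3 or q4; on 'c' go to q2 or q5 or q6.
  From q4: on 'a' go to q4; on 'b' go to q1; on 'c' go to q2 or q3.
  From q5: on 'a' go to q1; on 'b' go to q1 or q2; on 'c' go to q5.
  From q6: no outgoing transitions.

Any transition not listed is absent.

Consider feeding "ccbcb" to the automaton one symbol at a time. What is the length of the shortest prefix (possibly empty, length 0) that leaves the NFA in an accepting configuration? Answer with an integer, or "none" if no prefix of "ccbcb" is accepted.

4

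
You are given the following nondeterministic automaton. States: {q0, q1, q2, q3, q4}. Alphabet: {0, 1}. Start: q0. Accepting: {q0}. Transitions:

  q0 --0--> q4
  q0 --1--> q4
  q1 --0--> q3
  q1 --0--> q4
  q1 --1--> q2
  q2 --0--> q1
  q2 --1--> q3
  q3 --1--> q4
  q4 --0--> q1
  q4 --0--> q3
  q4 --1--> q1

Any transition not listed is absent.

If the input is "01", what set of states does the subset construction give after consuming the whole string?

{q1}

Start in {q0}.
Read '0': q0→{q4}; now {q4}.
Read '1': q4→{q1}; now {q1}.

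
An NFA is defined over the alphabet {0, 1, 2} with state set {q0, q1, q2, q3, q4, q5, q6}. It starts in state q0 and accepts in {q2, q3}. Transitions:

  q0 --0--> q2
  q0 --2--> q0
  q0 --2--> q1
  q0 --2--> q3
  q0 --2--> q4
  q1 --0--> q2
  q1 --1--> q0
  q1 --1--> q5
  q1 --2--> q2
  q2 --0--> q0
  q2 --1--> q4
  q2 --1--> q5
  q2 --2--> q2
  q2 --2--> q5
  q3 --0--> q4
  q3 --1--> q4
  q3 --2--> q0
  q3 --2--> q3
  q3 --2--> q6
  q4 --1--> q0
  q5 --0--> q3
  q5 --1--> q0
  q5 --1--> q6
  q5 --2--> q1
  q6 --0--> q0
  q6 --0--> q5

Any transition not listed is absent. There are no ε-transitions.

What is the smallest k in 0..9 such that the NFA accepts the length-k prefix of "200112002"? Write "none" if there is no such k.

1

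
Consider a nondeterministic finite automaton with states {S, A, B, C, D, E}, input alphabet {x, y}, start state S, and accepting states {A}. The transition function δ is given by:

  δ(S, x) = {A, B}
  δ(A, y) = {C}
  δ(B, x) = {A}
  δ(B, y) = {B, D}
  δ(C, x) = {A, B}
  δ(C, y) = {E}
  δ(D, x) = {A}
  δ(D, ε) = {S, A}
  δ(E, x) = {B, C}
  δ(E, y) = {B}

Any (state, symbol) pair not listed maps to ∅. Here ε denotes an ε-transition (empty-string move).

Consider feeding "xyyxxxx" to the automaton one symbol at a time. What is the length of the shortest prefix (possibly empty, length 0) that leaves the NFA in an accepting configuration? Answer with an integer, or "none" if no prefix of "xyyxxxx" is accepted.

1

Start in {S}.
Read 'x': {S} → {A, B}.
None of the earlier sets intersect F, but {A, B} does.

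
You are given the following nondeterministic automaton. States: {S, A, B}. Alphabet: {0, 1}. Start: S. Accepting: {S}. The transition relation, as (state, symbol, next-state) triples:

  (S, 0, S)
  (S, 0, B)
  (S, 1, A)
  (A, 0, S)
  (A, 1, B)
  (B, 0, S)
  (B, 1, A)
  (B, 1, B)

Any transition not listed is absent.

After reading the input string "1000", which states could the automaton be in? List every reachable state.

{S, B}

Start in {S}.
Read '1': S→{A}; now {A}.
Read '0': A→{S}; now {S}.
Read '0': S→{S, B}; now {S, B}.
Read '0': S→{S, B}, B→{S}; now {S, B}.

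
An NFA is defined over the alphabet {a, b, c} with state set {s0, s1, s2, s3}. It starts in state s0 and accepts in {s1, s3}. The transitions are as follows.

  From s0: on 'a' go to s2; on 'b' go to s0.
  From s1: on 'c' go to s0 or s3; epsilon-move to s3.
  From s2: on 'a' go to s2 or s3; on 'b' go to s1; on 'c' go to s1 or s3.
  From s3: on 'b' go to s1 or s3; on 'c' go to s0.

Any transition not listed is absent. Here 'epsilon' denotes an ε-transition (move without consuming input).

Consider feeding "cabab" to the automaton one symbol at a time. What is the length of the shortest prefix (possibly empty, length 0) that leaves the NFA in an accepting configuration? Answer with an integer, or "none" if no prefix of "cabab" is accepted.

none

Start in {s0}.
Read 'c': {s0} → ∅.
The set is empty and remains empty for the remaining 4 symbols.
No reachable set along the way intersects F.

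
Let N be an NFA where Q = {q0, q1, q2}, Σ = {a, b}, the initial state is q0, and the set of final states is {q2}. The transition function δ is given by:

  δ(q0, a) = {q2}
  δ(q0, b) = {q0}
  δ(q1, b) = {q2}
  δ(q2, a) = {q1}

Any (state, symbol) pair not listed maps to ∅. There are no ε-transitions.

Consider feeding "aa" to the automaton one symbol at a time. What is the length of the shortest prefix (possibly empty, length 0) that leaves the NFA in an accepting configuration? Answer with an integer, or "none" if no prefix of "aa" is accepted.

Start in {q0}.
Read 'a': {q0} → {q2}.
None of the earlier sets intersect F, but {q2} does.

1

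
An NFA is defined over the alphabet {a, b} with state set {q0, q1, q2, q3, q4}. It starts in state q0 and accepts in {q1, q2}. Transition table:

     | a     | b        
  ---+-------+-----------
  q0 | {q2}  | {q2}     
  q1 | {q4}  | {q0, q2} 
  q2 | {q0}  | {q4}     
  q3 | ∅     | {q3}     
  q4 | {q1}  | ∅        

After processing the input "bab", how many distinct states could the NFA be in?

1

Start in {q0}.
Read 'b': q0→{q2}; now {q2}.
Read 'a': q2→{q0}; now {q0}.
Read 'b': q0→{q2}; now {q2}.
That set has 1 state.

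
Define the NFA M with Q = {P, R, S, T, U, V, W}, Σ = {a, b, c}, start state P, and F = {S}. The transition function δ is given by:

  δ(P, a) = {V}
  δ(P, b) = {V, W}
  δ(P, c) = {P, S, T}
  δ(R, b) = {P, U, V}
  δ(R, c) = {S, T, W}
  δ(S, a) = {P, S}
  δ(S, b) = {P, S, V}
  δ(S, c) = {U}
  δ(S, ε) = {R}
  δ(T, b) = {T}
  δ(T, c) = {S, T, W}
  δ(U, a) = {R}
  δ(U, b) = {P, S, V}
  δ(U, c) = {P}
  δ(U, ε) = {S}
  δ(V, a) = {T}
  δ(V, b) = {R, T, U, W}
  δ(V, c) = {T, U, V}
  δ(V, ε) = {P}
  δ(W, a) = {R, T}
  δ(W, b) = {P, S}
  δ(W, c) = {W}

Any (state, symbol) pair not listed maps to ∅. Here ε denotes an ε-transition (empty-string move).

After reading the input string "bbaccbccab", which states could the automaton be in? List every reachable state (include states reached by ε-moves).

Start in {P}.
Read 'b': P→{V, W}; union {V, W}; ε-closure = {P, V, W}.
Read 'b': P→{V, W}, V→{R, T, U, W}, W→{P, S}; now {P, R, S, T, U, V, W}.
Read 'a': P→{V}, R→∅, S→{P, S}, T→∅, U→{R}, V→{T}, W→{R, T}; now {P, R, S, T, V}.
Read 'c': P→{P, S, T}, R→{S, T, W}, S→{U}, T→{S, T, W}, V→{T, U, V}; union {P, S, T, U, V, W}; ε-closure = {P, R, S, T, U, V, W}.
Read 'c': P→{P, S, T}, R→{S, T, W}, S→{U}, T→{S, T, W}, U→{P}, V→{T, U, V}, W→{W}; union {P, S, T, U, V, W}; ε-closure = {P, R, S, T, U, V, W}.
Read 'b': P→{V, W}, R→{P, U, V}, S→{P, S, V}, T→{T}, U→{P, S, V}, V→{R, T, U, W}, W→{P, S}; now {P, R, S, T, U, V, W}.
Read 'c': P→{P, S, T}, R→{S, T, W}, S→{U}, T→{S, T, W}, U→{P}, V→{T, U, V}, W→{W}; union {P, S, T, U, V, W}; ε-closure = {P, R, S, T, U, V, W}.
Read 'c': P→{P, S, T}, R→{S, T, W}, S→{U}, T→{S, T, W}, U→{P}, V→{T, U, V}, W→{W}; union {P, S, T, U, V, W}; ε-closure = {P, R, S, T, U, V, W}.
Read 'a': P→{V}, R→∅, S→{P, S}, T→∅, U→{R}, V→{T}, W→{R, T}; now {P, R, S, T, V}.
Read 'b': P→{V, W}, R→{P, U, V}, S→{P, S, V}, T→{T}, V→{R, T, U, W}; now {P, R, S, T, U, V, W}.

{P, R, S, T, U, V, W}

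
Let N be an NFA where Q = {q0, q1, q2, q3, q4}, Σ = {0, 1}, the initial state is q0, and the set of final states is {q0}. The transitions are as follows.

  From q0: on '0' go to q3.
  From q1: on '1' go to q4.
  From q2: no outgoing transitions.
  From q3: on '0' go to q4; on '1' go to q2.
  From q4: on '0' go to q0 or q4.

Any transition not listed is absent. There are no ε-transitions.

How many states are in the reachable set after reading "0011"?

Start in {q0}.
Read '0': {q0} → {q3}.
Read '0': {q3} → {q4}.
Read '1': {q4} → ∅.
The set is empty and remains empty for the remaining 1 symbol.
That set has 0 states.

0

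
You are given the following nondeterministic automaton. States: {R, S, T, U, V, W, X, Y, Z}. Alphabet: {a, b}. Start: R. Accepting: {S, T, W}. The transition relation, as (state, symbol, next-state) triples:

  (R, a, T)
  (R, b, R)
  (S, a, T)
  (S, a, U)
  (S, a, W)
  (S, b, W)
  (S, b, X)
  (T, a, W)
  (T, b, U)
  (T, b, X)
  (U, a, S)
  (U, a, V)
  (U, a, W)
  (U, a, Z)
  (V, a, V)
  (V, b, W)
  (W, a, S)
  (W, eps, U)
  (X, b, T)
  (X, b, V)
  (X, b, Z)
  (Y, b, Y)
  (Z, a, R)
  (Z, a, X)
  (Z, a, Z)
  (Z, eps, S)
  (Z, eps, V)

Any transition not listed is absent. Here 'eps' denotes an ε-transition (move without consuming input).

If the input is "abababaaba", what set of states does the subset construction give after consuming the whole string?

{R, S, T, U, V, W, X, Z}

Start in {R}.
Read 'a': {R} → {T}.
Read 'b': {T} → {U, X}.
Read 'a': {U, X} → {S, U, V, W, Z}.
Read 'b': {S, U, V, W, Z} → {U, W, X}.
Read 'a': {U, W, X} → {S, U, V, W, Z}.
Read 'b': {S, U, V, W, Z} → {U, W, X}.
Read 'a': {U, W, X} → {S, U, V, W, Z}.
Read 'a': {S, U, V, W, Z} → {R, S, T, U, V, W, X, Z}.
Read 'b': {R, S, T, U, V, W, X, Z} → {R, S, T, U, V, W, X, Z}.
Read 'a': {R, S, T, U, V, W, X, Z} → {R, S, T, U, V, W, X, Z}.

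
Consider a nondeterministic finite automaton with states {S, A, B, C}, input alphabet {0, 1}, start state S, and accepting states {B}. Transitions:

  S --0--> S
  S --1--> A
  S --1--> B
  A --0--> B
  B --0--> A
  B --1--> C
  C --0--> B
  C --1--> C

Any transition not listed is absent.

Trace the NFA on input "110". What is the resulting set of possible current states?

Start in {S}.
Read '1': S→{A, B}; now {A, B}.
Read '1': A→∅, B→{C}; now {C}.
Read '0': C→{B}; now {B}.

{B}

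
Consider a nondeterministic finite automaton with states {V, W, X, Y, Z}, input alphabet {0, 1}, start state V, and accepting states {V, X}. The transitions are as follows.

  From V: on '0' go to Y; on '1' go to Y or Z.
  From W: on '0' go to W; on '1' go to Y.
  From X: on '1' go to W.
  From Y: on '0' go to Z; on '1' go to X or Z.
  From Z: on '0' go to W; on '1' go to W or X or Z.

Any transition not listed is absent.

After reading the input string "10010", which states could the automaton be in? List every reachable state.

{Z}

Start in {V}.
Read '1': {V} → {Y, Z}.
Read '0': {Y, Z} → {W, Z}.
Read '0': {W, Z} → {W}.
Read '1': {W} → {Y}.
Read '0': {Y} → {Z}.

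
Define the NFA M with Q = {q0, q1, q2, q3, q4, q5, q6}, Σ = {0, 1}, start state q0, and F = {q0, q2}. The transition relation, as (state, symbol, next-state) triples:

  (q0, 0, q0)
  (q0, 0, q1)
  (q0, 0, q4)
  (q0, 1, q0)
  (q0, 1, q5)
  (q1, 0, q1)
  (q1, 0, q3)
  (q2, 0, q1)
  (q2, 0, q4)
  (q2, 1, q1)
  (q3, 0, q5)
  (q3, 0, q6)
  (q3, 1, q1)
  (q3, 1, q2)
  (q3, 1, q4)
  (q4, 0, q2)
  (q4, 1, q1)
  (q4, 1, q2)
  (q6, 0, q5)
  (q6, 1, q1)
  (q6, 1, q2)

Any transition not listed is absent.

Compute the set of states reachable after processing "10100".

{q0, q1, q2, q3, q4, q5, q6}

Start in {q0}.
Read '1': {q0} → {q0, q5}.
Read '0': {q0, q5} → {q0, q1, q4}.
Read '1': {q0, q1, q4} → {q0, q1, q2, q5}.
Read '0': {q0, q1, q2, q5} → {q0, q1, q3, q4}.
Read '0': {q0, q1, q3, q4} → {q0, q1, q2, q3, q4, q5, q6}.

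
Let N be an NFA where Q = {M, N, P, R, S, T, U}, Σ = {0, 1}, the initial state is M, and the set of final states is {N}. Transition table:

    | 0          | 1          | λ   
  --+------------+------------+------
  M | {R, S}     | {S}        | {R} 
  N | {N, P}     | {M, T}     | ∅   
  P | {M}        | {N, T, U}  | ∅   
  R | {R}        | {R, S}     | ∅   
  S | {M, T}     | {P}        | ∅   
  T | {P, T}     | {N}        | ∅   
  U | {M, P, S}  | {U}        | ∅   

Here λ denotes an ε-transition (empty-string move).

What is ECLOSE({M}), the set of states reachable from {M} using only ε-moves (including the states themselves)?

{M, R}

Begin with {M}.
ε-move M → R; add R.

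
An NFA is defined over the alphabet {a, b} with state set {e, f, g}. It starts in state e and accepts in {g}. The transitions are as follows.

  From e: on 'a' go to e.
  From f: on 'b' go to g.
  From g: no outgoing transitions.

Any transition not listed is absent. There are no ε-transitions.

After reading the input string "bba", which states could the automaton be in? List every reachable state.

∅

Start in {e}.
Read 'b': e→∅; now ∅.
The set is empty and remains empty for the remaining 2 symbols.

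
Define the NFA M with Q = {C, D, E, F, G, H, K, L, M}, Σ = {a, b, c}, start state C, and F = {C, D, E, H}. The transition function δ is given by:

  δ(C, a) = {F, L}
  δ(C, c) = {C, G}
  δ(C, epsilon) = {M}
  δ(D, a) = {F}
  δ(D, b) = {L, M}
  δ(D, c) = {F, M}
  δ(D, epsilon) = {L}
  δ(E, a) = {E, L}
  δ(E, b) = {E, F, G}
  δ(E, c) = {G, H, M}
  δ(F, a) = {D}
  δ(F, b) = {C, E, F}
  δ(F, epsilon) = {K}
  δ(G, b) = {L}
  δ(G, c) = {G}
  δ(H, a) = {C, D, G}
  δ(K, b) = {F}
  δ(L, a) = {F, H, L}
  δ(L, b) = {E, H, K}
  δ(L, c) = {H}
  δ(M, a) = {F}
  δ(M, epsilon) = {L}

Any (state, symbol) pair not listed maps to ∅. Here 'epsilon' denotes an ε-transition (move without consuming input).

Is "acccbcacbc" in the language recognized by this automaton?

No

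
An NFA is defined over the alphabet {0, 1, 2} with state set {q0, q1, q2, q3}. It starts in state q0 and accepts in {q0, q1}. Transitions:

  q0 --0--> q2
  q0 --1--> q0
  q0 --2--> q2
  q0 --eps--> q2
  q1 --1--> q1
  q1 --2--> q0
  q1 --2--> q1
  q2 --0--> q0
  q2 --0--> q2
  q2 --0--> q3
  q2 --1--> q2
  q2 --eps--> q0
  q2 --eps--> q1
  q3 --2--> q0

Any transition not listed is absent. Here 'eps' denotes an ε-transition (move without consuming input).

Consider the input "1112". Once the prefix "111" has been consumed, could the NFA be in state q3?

Start: ε-closure({q0}) = {q0, q1, q2}.
Read '1': {q0, q1, q2} → {q0, q1, q2}.
Read '1': {q0, q1, q2} → {q0, q1, q2}.
Read '1': {q0, q1, q2} → {q0, q1, q2}.
State q3 is not in {q0, q1, q2}.

No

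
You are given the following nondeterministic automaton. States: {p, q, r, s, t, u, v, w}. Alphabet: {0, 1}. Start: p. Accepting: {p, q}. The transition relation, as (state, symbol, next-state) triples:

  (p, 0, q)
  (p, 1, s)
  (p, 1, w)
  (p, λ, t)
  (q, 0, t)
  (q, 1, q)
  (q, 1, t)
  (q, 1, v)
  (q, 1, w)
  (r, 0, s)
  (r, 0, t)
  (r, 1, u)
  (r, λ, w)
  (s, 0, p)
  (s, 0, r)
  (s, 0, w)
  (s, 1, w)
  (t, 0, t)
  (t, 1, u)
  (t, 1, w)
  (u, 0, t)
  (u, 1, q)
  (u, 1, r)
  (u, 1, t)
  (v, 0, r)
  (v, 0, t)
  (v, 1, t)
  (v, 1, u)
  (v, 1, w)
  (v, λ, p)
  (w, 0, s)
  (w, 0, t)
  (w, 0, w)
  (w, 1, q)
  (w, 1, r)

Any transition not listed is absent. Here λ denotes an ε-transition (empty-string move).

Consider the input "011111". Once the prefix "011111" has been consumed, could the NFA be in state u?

Yes

Start: ε-closure({p}) = {p, t}.
Read '0': {p, t} → {q, t}.
Read '1': {q, t} → {p, q, t, u, v, w}.
Read '1': {p, q, t, u, v, w} → {p, q, r, s, t, u, v, w}.
Read '1': {p, q, r, s, t, u, v, w} → {p, q, r, s, t, u, v, w}.
Read '1': {p, q, r, s, t, u, v, w} → {p, q, r, s, t, u, v, w}.
Read '1': {p, q, r, s, t, u, v, w} → {p, q, r, s, t, u, v, w}.
State u is in {p, q, r, s, t, u, v, w}.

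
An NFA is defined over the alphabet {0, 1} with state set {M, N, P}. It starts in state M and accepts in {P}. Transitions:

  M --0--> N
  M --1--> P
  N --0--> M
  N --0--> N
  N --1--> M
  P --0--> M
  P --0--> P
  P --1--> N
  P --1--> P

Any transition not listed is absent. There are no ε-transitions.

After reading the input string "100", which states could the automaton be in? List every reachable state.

Start in {M}.
Read '1': M→{P}; now {P}.
Read '0': P→{M, P}; now {M, P}.
Read '0': M→{N}, P→{M, P}; now {M, N, P}.

{M, N, P}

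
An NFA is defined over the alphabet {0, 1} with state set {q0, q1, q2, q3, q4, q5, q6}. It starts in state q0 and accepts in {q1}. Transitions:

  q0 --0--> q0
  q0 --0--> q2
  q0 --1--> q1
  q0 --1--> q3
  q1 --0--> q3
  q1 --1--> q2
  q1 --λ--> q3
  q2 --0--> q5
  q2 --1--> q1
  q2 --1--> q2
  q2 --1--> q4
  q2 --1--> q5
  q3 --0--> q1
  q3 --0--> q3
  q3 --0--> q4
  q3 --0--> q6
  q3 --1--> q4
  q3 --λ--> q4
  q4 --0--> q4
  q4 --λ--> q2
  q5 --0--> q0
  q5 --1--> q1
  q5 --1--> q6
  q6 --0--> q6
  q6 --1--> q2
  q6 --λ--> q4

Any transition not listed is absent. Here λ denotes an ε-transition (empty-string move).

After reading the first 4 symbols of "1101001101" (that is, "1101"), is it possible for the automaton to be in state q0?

No

Start in {q0}.
Read '1': {q0} → {q1, q2, q3, q4}.
Read '1': {q1, q2, q3, q4} → {q1, q2, q3, q4, q5}.
Read '0': {q1, q2, q3, q4, q5} → {q0, q1, q2, q3, q4, q5, q6}.
Read '1': {q0, q1, q2, q3, q4, q5, q6} → {q1, q2, q3, q4, q5, q6}.
State q0 is not in {q1, q2, q3, q4, q5, q6}.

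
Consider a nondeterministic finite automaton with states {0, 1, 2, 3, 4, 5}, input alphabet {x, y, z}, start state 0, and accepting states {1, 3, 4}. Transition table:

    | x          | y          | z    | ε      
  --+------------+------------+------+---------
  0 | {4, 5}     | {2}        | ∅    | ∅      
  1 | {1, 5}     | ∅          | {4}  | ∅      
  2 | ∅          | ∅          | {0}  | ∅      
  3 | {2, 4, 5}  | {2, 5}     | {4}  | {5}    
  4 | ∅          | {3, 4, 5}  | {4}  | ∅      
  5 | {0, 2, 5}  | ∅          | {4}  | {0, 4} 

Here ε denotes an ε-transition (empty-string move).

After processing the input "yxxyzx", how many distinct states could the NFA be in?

0

Start in {0}.
Read 'y': {0} → {2}.
Read 'x': {2} → ∅.
The set is empty and remains empty for the remaining 4 symbols.
That set has 0 states.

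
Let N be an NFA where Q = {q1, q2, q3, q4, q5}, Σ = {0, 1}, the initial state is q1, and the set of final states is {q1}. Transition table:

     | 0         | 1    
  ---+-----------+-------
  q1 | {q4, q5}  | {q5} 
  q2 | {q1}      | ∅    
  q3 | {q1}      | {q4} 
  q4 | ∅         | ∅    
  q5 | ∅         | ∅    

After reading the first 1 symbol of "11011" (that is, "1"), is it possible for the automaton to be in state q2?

No

Start in {q1}.
Read '1': {q1} → {q5}.
State q2 is not in {q5}.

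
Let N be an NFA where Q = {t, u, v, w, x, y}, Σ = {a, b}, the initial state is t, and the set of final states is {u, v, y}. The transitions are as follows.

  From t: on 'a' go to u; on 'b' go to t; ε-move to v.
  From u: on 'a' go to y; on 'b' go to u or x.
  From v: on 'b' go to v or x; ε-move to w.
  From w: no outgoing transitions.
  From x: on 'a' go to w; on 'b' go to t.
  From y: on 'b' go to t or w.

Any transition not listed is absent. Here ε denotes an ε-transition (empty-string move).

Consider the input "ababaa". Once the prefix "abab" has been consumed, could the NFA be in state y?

Start: ε-closure({t}) = {t, v, w}.
Read 'a': {t, v, w} → {u}.
Read 'b': {u} → {u, x}.
Read 'a': {u, x} → {w, y}.
Read 'b': {w, y} → {t, v, w}.
State y is not in {t, v, w}.

No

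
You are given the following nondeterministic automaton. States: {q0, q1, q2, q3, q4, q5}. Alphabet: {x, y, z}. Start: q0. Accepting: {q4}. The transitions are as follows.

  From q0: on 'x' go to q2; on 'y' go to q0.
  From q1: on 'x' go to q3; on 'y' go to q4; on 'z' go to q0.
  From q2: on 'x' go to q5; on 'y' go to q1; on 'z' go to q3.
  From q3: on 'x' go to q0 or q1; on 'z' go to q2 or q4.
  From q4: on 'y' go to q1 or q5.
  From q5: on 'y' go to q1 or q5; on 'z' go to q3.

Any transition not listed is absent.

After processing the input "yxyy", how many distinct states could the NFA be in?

1

Start in {q0}.
Read 'y': {q0} → {q0}.
Read 'x': {q0} → {q2}.
Read 'y': {q2} → {q1}.
Read 'y': {q1} → {q4}.
That set has 1 state.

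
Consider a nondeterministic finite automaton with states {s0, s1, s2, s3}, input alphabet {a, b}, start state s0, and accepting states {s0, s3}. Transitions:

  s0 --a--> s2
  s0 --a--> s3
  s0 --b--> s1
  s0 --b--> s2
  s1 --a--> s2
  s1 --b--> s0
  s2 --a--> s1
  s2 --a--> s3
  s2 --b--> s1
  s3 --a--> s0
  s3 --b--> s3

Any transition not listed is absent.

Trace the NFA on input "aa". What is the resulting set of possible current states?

Start in {s0}.
Read 'a': s0→{s2, s3}; now {s2, s3}.
Read 'a': s2→{s1, s3}, s3→{s0}; now {s0, s1, s3}.

{s0, s1, s3}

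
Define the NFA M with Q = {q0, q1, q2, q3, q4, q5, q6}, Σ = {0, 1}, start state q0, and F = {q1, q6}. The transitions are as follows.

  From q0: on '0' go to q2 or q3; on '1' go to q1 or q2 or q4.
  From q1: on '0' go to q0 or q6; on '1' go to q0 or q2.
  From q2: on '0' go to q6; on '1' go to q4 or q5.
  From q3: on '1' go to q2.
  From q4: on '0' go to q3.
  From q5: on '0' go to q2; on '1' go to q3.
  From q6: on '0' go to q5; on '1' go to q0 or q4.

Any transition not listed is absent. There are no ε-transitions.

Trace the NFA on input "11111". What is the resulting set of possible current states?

{q1, q2, q3, q4, q5}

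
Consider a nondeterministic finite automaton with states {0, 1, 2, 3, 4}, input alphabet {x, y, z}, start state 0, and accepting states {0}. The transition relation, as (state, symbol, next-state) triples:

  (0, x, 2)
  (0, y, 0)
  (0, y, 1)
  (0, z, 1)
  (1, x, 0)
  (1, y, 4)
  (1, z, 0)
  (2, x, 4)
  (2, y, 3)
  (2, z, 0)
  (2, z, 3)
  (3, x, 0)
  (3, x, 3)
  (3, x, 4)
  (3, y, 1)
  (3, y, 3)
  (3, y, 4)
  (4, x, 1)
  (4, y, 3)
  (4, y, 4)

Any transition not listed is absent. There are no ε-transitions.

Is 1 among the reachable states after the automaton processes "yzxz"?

Start in {0}.
Read 'y': 0→{0, 1}; now {0, 1}.
Read 'z': 0→{1}, 1→{0}; now {0, 1}.
Read 'x': 0→{2}, 1→{0}; now {0, 2}.
Read 'z': 0→{1}, 2→{0, 3}; now {0, 1, 3}.
State 1 is in {0, 1, 3}.

Yes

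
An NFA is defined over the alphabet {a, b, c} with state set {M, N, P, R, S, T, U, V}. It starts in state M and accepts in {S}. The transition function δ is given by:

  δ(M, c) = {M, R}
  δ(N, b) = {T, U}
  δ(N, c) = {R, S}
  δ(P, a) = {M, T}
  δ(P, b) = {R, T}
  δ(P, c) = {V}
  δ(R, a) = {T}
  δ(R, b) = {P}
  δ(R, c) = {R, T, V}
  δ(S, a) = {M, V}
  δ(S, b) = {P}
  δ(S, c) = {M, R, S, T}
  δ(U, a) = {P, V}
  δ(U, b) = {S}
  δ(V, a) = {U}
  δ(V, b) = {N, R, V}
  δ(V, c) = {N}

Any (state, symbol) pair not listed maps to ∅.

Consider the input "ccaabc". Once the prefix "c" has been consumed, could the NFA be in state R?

Start in {M}.
Read 'c': {M} → {M, R}.
State R is in {M, R}.

Yes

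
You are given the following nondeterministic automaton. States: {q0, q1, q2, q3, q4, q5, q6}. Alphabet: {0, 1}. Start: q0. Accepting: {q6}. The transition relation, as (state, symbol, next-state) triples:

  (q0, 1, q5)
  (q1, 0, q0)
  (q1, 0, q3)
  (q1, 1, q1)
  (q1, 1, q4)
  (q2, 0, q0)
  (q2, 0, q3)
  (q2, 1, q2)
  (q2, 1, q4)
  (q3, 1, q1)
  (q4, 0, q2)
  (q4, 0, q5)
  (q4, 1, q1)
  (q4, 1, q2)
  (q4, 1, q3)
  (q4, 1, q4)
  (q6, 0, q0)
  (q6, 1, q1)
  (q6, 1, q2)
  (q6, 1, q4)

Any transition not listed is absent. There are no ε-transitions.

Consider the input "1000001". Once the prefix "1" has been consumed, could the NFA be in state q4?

Start in {q0}.
Read '1': {q0} → {q5}.
State q4 is not in {q5}.

No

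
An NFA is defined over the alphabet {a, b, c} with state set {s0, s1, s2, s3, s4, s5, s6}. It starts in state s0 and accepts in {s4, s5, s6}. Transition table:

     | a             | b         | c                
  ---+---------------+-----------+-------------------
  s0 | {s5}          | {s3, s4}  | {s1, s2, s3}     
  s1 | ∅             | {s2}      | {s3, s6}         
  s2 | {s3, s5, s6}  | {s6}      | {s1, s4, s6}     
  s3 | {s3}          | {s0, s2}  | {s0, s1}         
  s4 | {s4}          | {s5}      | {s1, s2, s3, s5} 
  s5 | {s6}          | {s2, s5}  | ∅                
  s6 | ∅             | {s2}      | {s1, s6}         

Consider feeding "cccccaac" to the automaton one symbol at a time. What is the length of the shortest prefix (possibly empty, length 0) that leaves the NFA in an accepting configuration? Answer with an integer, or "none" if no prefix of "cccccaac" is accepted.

2

Start in {s0}.
Read 'c': s0→{s1, s2, s3}; now {s1, s2, s3}.
Read 'c': s1→{s3, s6}, s2→{s1, s4, s6}, s3→{s0, s1}; now {s0, s1, s3, s4, s6}.
None of the earlier sets intersect F, but {s0, s1, s3, s4, s6} does.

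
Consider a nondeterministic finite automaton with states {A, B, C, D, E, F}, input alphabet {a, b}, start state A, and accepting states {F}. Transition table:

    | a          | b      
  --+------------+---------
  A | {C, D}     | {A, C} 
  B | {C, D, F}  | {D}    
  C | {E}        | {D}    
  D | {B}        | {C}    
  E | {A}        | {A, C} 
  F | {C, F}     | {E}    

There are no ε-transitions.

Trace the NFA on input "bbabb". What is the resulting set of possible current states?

Start in {A}.
Read 'b': A→{A, C}; now {A, C}.
Read 'b': A→{A, C}, C→{D}; now {A, C, D}.
Read 'a': A→{C, D}, C→{E}, D→{B}; now {B, C, D, E}.
Read 'b': B→{D}, C→{D}, D→{C}, E→{A, C}; now {A, C, D}.
Read 'b': A→{A, C}, C→{D}, D→{C}; now {A, C, D}.

{A, C, D}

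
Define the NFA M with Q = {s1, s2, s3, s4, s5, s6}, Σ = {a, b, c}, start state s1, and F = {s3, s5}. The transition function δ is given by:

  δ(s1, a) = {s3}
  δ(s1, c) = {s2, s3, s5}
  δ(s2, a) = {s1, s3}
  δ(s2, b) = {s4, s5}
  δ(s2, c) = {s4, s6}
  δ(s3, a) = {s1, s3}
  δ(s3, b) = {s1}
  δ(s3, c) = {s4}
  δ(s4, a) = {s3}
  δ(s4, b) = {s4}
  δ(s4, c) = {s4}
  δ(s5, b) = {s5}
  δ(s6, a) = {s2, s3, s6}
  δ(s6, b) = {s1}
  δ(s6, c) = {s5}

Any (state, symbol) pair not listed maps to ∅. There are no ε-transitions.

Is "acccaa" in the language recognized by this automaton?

Yes

Start in {s1}.
Read 'a': {s1} → {s3}.
Read 'c': {s3} → {s4}.
Read 'c': {s4} → {s4}.
Read 'c': {s4} → {s4}.
Read 'a': {s4} → {s3}.
Read 'a': {s3} → {s1, s3}.
The final set {s1, s3} contains the accepting state s3.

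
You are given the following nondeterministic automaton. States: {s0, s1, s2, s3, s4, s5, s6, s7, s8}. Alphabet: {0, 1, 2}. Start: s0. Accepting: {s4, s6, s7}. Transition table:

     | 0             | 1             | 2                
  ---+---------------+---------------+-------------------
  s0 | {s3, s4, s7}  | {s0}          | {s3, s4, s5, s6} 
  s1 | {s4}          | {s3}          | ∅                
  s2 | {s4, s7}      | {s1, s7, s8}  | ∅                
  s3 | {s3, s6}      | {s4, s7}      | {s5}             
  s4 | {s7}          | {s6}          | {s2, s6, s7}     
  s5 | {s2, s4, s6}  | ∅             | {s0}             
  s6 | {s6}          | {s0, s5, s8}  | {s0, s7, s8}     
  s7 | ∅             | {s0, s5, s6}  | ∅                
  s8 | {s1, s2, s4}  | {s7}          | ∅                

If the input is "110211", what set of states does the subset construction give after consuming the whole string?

Start in {s0}.
Read '1': {s0} → {s0}.
Read '1': {s0} → {s0}.
Read '0': {s0} → {s3, s4, s7}.
Read '2': {s3, s4, s7} → {s2, s5, s6, s7}.
Read '1': {s2, s5, s6, s7} → {s0, s1, s5, s6, s7, s8}.
Read '1': {s0, s1, s5, s6, s7, s8} → {s0, s3, s5, s6, s7, s8}.

{s0, s3, s5, s6, s7, s8}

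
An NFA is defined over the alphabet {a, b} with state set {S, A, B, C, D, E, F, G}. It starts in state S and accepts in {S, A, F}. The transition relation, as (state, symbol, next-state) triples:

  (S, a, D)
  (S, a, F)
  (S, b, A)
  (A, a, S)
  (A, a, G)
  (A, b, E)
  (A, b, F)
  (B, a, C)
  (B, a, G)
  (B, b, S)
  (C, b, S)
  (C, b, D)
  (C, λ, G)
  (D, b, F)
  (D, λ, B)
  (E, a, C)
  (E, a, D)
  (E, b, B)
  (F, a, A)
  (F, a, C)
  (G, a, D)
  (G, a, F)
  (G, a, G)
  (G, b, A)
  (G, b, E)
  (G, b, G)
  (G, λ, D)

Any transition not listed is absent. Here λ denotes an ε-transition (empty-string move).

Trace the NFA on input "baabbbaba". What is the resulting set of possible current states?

{S, A, B, C, D, F, G}

Start in {S}.
Read 'b': S→{A}; now {A}.
Read 'a': A→{S, G}; union {S, G}; ε-closure = {S, B, D, G}.
Read 'a': S→{D, F}, B→{C, G}, D→∅, G→{D, F, G}; union {C, D, F, G}; ε-closure = {B, C, D, F, G}.
Read 'b': B→{S}, C→{S, D}, D→{F}, F→∅, G→{A, E, G}; union {S, A, D, E, F, G}; ε-closure = {S, A, B, D, E, F, G}.
Read 'b': S→{A}, A→{E, F}, B→{S}, D→{F}, E→{B}, F→∅, G→{A, E, G}; union {S, A, B, E, F, G}; ε-closure = {S, A, B, D, E, F, G}.
Read 'b': S→{A}, A→{E, F}, B→{S}, D→{F}, E→{B}, F→∅, G→{A, E, G}; union {S, A, B, E, F, G}; ε-closure = {S, A, B, D, E, F, G}.
Read 'a': S→{D, F}, A→{S, G}, B→{C, G}, D→∅, E→{C, D}, F→{A, C}, G→{D, F, G}; union {S, A, C, D, F, G}; ε-closure = {S, A, B, C, D, F, G}.
Read 'b': S→{A}, A→{E, F}, B→{S}, C→{S, D}, D→{F}, F→∅, G→{A, E, G}; union {S, A, D, E, F, G}; ε-closure = {S, A, B, D, E, F, G}.
Read 'a': S→{D, F}, A→{S, G}, B→{C, G}, D→∅, E→{C, D}, F→{A, C}, G→{D, F, G}; union {S, A, C, D, F, G}; ε-closure = {S, A, B, C, D, F, G}.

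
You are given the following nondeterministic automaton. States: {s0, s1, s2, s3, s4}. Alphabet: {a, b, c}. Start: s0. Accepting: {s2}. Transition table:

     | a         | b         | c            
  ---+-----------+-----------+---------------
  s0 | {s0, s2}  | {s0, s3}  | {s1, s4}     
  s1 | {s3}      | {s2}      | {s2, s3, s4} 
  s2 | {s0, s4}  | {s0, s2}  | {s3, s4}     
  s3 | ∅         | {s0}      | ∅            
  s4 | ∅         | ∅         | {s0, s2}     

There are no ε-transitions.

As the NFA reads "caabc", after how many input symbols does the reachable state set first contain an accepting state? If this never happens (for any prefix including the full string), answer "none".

Start in {s0}.
Read 'c': s0→{s1, s4}; now {s1, s4}.
Read 'a': s1→{s3}, s4→∅; now {s3}.
Read 'a': s3→∅; now ∅.
The set is empty and remains empty for the remaining 2 symbols.
No reachable set along the way intersects F.

none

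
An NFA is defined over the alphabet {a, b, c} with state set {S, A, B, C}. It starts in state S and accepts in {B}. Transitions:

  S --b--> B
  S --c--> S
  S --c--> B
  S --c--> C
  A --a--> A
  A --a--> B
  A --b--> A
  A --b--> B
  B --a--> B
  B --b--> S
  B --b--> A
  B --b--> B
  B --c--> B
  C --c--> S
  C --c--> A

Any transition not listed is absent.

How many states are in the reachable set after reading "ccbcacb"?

3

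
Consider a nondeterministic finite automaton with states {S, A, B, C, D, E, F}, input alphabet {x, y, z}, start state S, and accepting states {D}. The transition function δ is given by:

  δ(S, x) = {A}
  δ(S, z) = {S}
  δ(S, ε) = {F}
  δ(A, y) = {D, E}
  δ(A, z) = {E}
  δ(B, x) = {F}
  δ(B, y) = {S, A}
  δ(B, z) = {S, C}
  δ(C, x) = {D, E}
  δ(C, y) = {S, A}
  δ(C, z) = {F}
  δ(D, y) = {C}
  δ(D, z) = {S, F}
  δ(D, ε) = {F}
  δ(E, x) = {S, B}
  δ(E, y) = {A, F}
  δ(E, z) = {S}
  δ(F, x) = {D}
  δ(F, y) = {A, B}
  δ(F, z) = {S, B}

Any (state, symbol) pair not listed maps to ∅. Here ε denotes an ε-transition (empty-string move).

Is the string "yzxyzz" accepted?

Start: ε-closure({S}) = {S, F}.
Read 'y': {S, F} → {A, B}.
Read 'z': {A, B} → {S, C, E, F}.
Read 'x': {S, C, E, F} → {S, A, B, D, E, F}.
Read 'y': {S, A, B, D, E, F} → {S, A, B, C, D, E, F}.
Read 'z': {S, A, B, C, D, E, F} → {S, B, C, E, F}.
Read 'z': {S, B, C, E, F} → {S, B, C, F}.
The final set {S, B, C, F} contains no accepting state.

No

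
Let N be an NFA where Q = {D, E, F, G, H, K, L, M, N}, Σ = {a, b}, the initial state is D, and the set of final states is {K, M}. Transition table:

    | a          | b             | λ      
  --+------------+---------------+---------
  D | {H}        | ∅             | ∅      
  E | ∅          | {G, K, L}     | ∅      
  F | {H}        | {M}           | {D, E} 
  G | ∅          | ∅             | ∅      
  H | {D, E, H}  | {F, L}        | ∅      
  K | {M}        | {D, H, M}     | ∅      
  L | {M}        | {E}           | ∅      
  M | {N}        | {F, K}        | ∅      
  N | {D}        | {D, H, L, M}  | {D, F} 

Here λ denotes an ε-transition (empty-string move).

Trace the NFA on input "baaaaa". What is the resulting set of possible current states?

∅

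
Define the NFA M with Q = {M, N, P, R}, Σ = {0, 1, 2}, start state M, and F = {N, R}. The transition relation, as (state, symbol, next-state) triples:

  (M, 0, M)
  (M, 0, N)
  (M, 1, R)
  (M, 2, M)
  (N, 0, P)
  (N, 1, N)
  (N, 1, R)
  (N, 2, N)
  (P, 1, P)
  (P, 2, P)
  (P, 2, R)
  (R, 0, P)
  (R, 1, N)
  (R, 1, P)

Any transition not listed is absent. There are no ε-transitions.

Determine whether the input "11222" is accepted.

Start in {M}.
Read '1': {M} → {R}.
Read '1': {R} → {N, P}.
Read '2': {N, P} → {N, P, R}.
Read '2': {N, P, R} → {N, P, R}.
Read '2': {N, P, R} → {N, P, R}.
The final set {N, P, R} contains the accepting states N, R.

Yes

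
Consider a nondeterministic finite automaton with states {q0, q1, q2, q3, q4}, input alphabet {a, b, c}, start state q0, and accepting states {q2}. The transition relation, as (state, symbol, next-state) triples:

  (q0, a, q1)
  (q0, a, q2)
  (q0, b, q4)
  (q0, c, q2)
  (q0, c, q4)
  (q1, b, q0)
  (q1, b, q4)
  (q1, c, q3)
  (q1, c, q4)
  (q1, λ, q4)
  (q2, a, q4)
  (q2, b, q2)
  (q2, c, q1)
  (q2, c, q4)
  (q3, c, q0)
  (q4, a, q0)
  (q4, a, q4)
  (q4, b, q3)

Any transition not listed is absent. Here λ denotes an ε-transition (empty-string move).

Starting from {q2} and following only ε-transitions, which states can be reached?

Begin with {q2}.
No ε-moves leave this set, so the closure equals the set itself.

{q2}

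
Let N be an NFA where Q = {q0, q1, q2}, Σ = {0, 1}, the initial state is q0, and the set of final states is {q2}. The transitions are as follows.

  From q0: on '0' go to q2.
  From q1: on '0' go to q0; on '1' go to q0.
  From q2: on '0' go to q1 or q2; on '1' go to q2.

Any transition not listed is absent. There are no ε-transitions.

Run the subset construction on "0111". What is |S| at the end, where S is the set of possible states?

1

Start in {q0}.
Read '0': {q0} → {q2}.
Read '1': {q2} → {q2}.
Read '1': {q2} → {q2}.
Read '1': {q2} → {q2}.
That set has 1 state.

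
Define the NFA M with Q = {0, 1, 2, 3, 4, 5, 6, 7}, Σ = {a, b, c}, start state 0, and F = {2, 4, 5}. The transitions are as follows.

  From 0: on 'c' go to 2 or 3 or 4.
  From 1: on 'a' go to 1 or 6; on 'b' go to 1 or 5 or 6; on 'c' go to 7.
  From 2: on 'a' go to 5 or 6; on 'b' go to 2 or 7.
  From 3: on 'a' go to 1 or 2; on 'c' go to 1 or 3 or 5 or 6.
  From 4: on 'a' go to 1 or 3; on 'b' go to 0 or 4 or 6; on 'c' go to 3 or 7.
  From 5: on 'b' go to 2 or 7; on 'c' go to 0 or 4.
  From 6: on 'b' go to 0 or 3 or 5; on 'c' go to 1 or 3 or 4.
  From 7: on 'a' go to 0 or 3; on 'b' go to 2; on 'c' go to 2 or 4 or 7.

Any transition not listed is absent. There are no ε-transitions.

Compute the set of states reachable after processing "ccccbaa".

Start in {0}.
Read 'c': 0→{2, 3, 4}; now {2, 3, 4}.
Read 'c': 2→∅, 3→{1, 3, 5, 6}, 4→{3, 7}; now {1, 3, 5, 6, 7}.
Read 'c': 1→{7}, 3→{1, 3, 5, 6}, 5→{0, 4}, 6→{1, 3, 4}, 7→{2, 4, 7}; now {0, 1, 2, 3, 4, 5, 6, 7}.
Read 'c': 0→{2, 3, 4}, 1→{7}, 2→∅, 3→{1, 3, 5, 6}, 4→{3, 7}, 5→{0, 4}, 6→{1, 3, 4}, 7→{2, 4, 7}; now {0, 1, 2, 3, 4, 5, 6, 7}.
Read 'b': 0→∅, 1→{1, 5, 6}, 2→{2, 7}, 3→∅, 4→{0, 4, 6}, 5→{2, 7}, 6→{0, 3, 5}, 7→{2}; now {0, 1, 2, 3, 4, 5, 6, 7}.
Read 'a': 0→∅, 1→{1, 6}, 2→{5, 6}, 3→{1, 2}, 4→{1, 3}, 5→∅, 6→∅, 7→{0, 3}; now {0, 1, 2, 3, 5, 6}.
Read 'a': 0→∅, 1→{1, 6}, 2→{5, 6}, 3→{1, 2}, 5→∅, 6→∅; now {1, 2, 5, 6}.

{1, 2, 5, 6}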